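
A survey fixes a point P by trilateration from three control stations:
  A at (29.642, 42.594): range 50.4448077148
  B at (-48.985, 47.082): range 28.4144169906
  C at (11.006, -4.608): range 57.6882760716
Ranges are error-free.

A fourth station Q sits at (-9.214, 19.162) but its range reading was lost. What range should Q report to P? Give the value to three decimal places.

26.974

eq1: (x − 29.642)² + (y − 42.594)² = 50.4448077148²
eq2: (x + 48.985)² + (y − 47.082)² = 28.4144169906²
eq3: (x − 11.006)² + (y + 4.608)² = 57.6882760716²
eq2−eq1, eq2−eq3 (x²,y² cancel):
  157.254·x − 8.976·y = -3660.647481
  119.982·x − 103.380·y = -6994.437352
det = 157.254·-103.380 − -8.976·119.982 = -15179.960088
x = (-3660.647481·-103.380 − -8.976·-6994.437352) / -15179.960088 = -20.794236
y = (157.254·-6994.437352 − -3660.647481·119.982) / -15179.960088 = 43.523925
|P − Q| = √((-20.794236 − -9.214)² + (43.523925 − 19.162)²) = 26.974159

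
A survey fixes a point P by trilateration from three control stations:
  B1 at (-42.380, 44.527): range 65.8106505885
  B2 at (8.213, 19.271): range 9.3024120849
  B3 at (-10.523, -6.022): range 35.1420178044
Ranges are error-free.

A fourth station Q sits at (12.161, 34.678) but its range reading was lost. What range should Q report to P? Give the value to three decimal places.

19.318

eq1: (x + 42.380)² + (y − 44.527)² = 65.8106505885²
eq2: (x − 8.213)² + (y − 19.271)² = 9.3024120849²
eq3: (x + 10.523)² + (y + 6.022)² = 35.1420178044²
eq1−eq2, eq1−eq3 (x²,y² cancel):
  101.186·x − 50.512·y = 904.613541
  63.714·x − 101.098·y = -535.639800
det = 101.186·-101.098 − -50.512·63.714 = -7011.380660
x = (904.613541·-101.098 − -50.512·-535.639800) / -7011.380660 = 16.902642
y = (101.186·-535.639800 − 904.613541·63.714) / -7011.380660 = 15.950610
|P − Q| = √((16.902642 − 12.161)² + (15.950610 − 34.678)²) = 19.318342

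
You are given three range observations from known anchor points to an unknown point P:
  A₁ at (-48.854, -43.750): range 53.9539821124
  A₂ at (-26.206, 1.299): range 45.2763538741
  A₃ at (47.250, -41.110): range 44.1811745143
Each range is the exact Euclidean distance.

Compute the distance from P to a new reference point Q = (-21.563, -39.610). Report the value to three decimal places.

eq1: (x + 48.854)² + (y + 43.750)² = 53.9539821124²
eq2: (x + 26.206)² + (y − 1.299)² = 45.2763538741²
eq3: (x − 47.250)² + (y + 41.110)² = 44.1811745143²
eq3−eq1, eq3−eq2 (x²,y² cancel):
  -192.208·x − 5.280·y = -580.874788
  -146.912·x + 84.818·y = -3332.124802
det = -192.208·84.818 − -5.280·-146.912 = -17078.393504
x = (-580.874788·84.818 − -5.280·-3332.124802) / -17078.393504 = 3.915020
y = (-192.208·-3332.124802 − -580.874788·-146.912) / -17078.393504 = -32.504437
|P − Q| = √((3.915020 − -21.563)² + (-32.504437 − -39.610)²) = 26.450303

26.450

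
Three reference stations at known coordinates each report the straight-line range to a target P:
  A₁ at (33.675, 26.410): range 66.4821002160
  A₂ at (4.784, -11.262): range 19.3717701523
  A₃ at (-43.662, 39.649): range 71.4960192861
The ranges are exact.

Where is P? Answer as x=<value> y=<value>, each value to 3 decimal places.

x=-10.204 y=-23.535

eq1: (x − 33.675)² + (y − 26.410)² = 66.4821002160²
eq2: (x − 4.784)² + (y + 11.262)² = 19.3717701523²
eq3: (x + 43.662)² + (y − 39.649)² = 71.4960192861²
eq2−eq1, eq2−eq3 (x²,y² cancel):
  57.782·x + 75.344·y = -2362.829745
  -96.892·x + 101.822·y = -1407.721150
det = 57.782·101.822 − 75.344·-96.892 = 13183.709652
x = (-2362.829745·101.822 − 75.344·-1407.721150) / 13183.709652 = -10.203859
y = (57.782·-1407.721150 − -2362.829745·-96.892) / 13183.709652 = -23.535124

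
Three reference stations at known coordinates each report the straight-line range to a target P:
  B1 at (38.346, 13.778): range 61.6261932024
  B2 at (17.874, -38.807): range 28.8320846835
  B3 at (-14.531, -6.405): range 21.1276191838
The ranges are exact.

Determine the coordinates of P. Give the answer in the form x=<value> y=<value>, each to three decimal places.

x=-8.233 y=-26.572

eq1: (x − 38.346)² + (y − 13.778)² = 61.6261932024²
eq2: (x − 17.874)² + (y + 38.807)² = 28.8320846835²
eq3: (x + 14.531)² + (y + 6.405)² = 21.1276191838²
eq2−eq3, eq2−eq1 (x²,y² cancel):
  -64.810·x + 64.804·y = -1188.376324
  40.944·x + 105.170·y = -3131.712706
det = -64.810·105.170 − 64.804·40.944 = -9469.402676
x = (-1188.376324·105.170 − 64.804·-3131.712706) / -9469.402676 = -8.233463
y = (-64.810·-3131.712706 − -1188.376324·40.944) / -9469.402676 = -26.572234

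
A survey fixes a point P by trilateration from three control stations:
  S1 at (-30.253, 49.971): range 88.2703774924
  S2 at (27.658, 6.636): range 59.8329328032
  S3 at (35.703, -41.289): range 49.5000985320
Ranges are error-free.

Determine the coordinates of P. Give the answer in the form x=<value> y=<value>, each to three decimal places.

eq1: (x + 30.253)² + (y − 49.971)² = 88.2703774924²
eq2: (x − 27.658)² + (y − 6.636)² = 59.8329328032²
eq3: (x − 35.703)² + (y + 41.289)² = 49.5000985320²
eq1−eq2, eq1−eq3 (x²,y² cancel):
  115.822·x − 86.670·y = 1608.336305
  131.912·x − 182.520·y = 4908.540668
det = 115.822·-182.520 − -86.670·131.912 = -9707.018400
x = (1608.336305·-182.520 − -86.670·4908.540668) / -9707.018400 = -13.584983
y = (115.822·4908.540668 − 1608.336305·131.912) / -9707.018400 = -36.711390

x=-13.585 y=-36.711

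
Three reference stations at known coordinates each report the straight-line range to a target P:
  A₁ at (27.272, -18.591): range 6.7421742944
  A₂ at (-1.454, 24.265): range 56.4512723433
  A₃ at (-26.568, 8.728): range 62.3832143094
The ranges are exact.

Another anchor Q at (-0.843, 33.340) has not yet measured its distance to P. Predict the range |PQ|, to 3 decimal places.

eq1: (x − 27.272)² + (y + 18.591)² = 6.7421742944²
eq2: (x + 1.454)² + (y − 24.265)² = 56.4512723433²
eq3: (x + 26.568)² + (y − 8.728)² = 62.3832143094²
eq2−eq1, eq2−eq3 (x²,y² cancel):
  57.452·x − 85.712·y = 3639.772159
  -50.228·x − 31.074·y = -513.787011
det = 57.452·-31.074 − -85.712·-50.228 = -6090.405784
x = (3639.772159·-31.074 − -85.712·-513.787011) / -6090.405784 = 25.801235
y = (57.452·-513.787011 − 3639.772159·-50.228) / -6090.405784 = -25.170800
|P − Q| = √((25.801235 − -0.843)² + (-25.170800 − 33.340)²) = 64.291749

64.292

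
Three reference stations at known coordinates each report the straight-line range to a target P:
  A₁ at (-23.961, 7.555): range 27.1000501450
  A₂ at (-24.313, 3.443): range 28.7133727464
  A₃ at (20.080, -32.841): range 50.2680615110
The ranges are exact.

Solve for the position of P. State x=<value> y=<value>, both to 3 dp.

eq1: (x + 23.961)² + (y − 7.555)² = 27.1000501450²
eq2: (x + 24.313)² + (y − 3.443)² = 28.7133727464²
eq3: (x − 20.080)² + (y + 32.841)² = 50.2680615110²
eq1−eq3, eq1−eq2 (x²,y² cancel):
  88.082·x − 80.792·y = -941.935155
  -0.704·x − 8.224·y = -118.276385
det = 88.082·-8.224 − -80.792·-0.704 = -781.263936
x = (-941.935155·-8.224 − -80.792·-118.276385) / -781.263936 = 2.315877
y = (88.082·-118.276385 − -941.935155·-0.704) / -781.263936 = 14.183610

x=2.316 y=14.184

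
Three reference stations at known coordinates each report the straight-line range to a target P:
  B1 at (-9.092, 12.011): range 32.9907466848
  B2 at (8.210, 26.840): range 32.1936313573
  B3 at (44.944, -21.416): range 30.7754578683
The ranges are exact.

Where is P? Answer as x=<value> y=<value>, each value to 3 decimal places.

x=20.284 y=-3.004

eq1: (x + 9.092)² + (y − 12.011)² = 32.9907466848²
eq2: (x − 8.210)² + (y − 26.840)² = 32.1936313573²
eq3: (x − 44.944)² + (y + 21.416)² = 30.7754578683²
eq3−eq2, eq3−eq1 (x²,y² cancel):
  -73.468·x + 96.512·y = -1780.119585
  -108.072·x + 66.854·y = -2392.940167
det = -73.468·66.854 − 96.512·-108.072 = 5518.615192
x = (-1780.119585·66.854 − 96.512·-2392.940167) / 5518.615192 = 20.283952
y = (-73.468·-2392.940167 − -1780.119585·-108.072) / 5518.615192 = -3.003753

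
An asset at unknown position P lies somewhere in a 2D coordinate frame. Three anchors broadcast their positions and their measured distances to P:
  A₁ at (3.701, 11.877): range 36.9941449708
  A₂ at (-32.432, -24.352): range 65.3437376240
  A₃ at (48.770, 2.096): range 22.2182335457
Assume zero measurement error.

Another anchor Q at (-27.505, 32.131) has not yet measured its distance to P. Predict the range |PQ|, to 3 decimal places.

eq1: (x − 3.701)² + (y − 11.877)² = 36.9941449708²
eq2: (x + 32.432)² + (y + 24.352)² = 65.3437376240²
eq3: (x − 48.770)² + (y − 2.096)² = 22.2182335457²
eq1−eq2, eq1−eq3 (x²,y² cancel):
  -72.266·x − 72.458·y = -1411.143287
  90.138·x − 19.562·y = 3103.062446
det = -72.266·-19.562 − -72.458·90.138 = 7944.886696
x = (-1411.143287·-19.562 − -72.458·3103.062446) / 7944.886696 = 31.774712
y = (-72.266·3103.062446 − -1411.143287·90.138) / 7944.886696 = -12.215187
|P − Q| = √((31.774712 − -27.505)² + (-12.215187 − 32.131)²) = 74.031537

74.032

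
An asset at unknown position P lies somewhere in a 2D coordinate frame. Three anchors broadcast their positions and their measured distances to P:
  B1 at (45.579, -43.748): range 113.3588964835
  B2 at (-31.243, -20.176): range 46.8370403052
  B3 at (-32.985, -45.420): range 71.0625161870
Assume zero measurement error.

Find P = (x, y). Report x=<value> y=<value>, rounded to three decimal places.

x=-44.820 y=24.650

eq1: (x − 45.579)² + (y + 43.748)² = 113.3588964835²
eq2: (x + 31.243)² + (y + 20.176)² = 46.8370403052²
eq3: (x + 32.985)² + (y + 45.420)² = 71.0625161870²
eq3−eq1, eq3−eq2 (x²,y² cancel):
  157.128·x + 3.344·y = -6960.012085
  3.484·x + 50.488·y = 1088.382262
det = 157.128·50.488 − 3.344·3.484 = 7921.427968
x = (-6960.012085·50.488 − 3.344·1088.382262) / 7921.427968 = -44.819778
y = (157.128·1088.382262 − -6960.012085·3.484) / 7921.427968 = 24.650102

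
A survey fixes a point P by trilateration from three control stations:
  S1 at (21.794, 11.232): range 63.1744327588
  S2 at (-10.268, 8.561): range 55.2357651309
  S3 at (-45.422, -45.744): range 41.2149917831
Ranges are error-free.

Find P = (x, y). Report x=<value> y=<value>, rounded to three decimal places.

eq1: (x − 21.794)² + (y − 11.232)² = 63.1744327588²
eq2: (x + 10.268)² + (y − 8.561)² = 55.2357651309²
eq3: (x + 45.422)² + (y + 45.744)² = 41.2149917831²
eq2−eq1, eq2−eq3 (x²,y² cancel):
  64.124·x + 5.342·y = -517.605490
  -70.308·x − 108.610·y = 5329.263277
det = 64.124·-108.610 − 5.342·-70.308 = -6588.922304
x = (-517.605490·-108.610 − 5.342·5329.263277) / -6588.922304 = -4.211342
y = (64.124·5329.263277 − -517.605490·-70.308) / -6588.922304 = -46.341702

x=-4.211 y=-46.342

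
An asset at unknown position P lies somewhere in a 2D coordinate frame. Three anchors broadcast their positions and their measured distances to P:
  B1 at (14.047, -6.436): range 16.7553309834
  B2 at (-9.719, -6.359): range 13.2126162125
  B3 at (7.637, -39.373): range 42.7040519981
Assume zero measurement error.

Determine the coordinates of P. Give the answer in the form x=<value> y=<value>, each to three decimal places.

x=-0.040 y=2.635

eq1: (x − 14.047)² + (y + 6.436)² = 16.7553309834²
eq2: (x + 9.719)² + (y + 6.359)² = 13.2126162125²
eq3: (x − 7.637)² + (y + 39.373)² = 42.7040519981²
eq2−eq3, eq2−eq1 (x²,y² cancel):
  34.712·x − 66.028·y = -175.401774
  47.532·x − 0.154·y = -2.323426
det = 34.712·-0.154 − -66.028·47.532 = 3133.097248
x = (-175.401774·-0.154 − -66.028·-2.323426) / 3133.097248 = -0.040343
y = (34.712·-2.323426 − -175.401774·47.532) / 3133.097248 = 2.635267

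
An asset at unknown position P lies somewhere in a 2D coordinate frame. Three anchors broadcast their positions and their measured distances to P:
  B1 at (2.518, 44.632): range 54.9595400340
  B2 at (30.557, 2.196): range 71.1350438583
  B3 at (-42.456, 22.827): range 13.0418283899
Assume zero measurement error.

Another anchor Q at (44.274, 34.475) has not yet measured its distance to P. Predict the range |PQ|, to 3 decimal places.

87.902

eq1: (x − 2.518)² + (y − 44.632)² = 54.9595400340²
eq2: (x − 30.557)² + (y − 2.196)² = 71.1350438583²
eq3: (x + 42.456)² + (y − 22.827)² = 13.0418283899²
eq2−eq1, eq2−eq3 (x²,y² cancel):
  -56.078·x + 84.872·y = 3099.446507
  -146.026·x + 41.262·y = 6275.136377
det = -56.078·41.262 − 84.872·-146.026 = 10079.628236
x = (3099.446507·41.262 − 84.872·6275.136377) / 10079.628236 = -40.149696
y = (-56.078·6275.136377 − 3099.446507·-146.026) / 10079.628236 = 9.990713
|P − Q| = √((-40.149696 − 44.274)² + (9.990713 − 34.475)²) = 87.902450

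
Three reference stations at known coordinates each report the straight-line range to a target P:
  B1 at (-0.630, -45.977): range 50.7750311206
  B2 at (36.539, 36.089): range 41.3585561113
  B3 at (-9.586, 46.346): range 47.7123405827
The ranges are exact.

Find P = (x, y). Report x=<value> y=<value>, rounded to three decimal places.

eq1: (x + 0.630)² + (y + 45.977)² = 50.7750311206²
eq2: (x − 36.539)² + (y − 36.089)² = 41.3585561113²
eq3: (x + 9.586)² + (y − 46.346)² = 47.7123405827²
eq1−eq3, eq1−eq2 (x²,y² cancel):
  -17.912·x + 184.646·y = 427.198024
  74.338·x + 164.132·y = 1390.806635
det = -17.912·164.132 − 184.646·74.338 = -16666.146732
x = (427.198024·164.132 − 184.646·1390.806635) / -16666.146732 = 11.201750
y = (-17.912·1390.806635 − 427.198024·74.338) / -16666.146732 = 3.400257

x=11.202 y=3.400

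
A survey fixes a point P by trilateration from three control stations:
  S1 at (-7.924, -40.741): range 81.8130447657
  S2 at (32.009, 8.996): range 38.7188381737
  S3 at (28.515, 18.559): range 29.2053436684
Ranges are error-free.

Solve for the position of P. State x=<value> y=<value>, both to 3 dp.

x=8.137 y=39.480

eq1: (x + 7.924)² + (y + 40.741)² = 81.8130447657²
eq2: (x − 32.009)² + (y − 8.996)² = 38.7188381737²
eq3: (x − 28.515)² + (y − 18.559)² = 29.2053436684²
eq3−eq2, eq3−eq1 (x²,y² cancel):
  6.988·x − 19.126·y = -698.233940
  -72.878·x − 118.600·y = -5275.345044
det = 6.988·-118.600 − -19.126·-72.878 = -2222.641428
x = (-698.233940·-118.600 − -19.126·-5275.345044) / -2222.641428 = 8.137032
y = (6.988·-5275.345044 − -698.233940·-72.878) / -2222.641428 = 39.480054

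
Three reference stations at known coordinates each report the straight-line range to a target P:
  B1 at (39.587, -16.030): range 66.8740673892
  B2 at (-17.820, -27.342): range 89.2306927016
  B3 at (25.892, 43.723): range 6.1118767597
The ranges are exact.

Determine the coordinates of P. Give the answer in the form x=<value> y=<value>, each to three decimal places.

x=27.216 y=49.690

eq1: (x − 39.587)² + (y + 16.030)² = 66.8740673892²
eq2: (x + 17.820)² + (y + 27.342)² = 89.2306927016²
eq3: (x − 25.892)² + (y − 43.723)² = 6.1118767597²
eq3−eq2, eq3−eq1 (x²,y² cancel):
  -87.424·x − 142.130·y = -9441.720511
  27.390·x − 119.506·y = -5192.790776
det = -87.424·-119.506 − -142.130·27.390 = 14340.633244
x = (-9441.720511·-119.506 − -142.130·-5192.790776) / 14340.633244 = 27.215737
y = (-87.424·-5192.790776 − -9441.720511·27.390) / 14340.633244 = 49.689805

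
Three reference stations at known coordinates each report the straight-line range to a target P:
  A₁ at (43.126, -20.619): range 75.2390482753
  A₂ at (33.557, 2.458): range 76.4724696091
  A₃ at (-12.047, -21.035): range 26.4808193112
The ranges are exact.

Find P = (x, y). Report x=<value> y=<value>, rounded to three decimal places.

x=-29.254 y=-41.164

eq1: (x − 43.126)² + (y + 20.619)² = 75.2390482753²
eq2: (x − 33.557)² + (y − 2.458)² = 76.4724696091²
eq3: (x + 12.047)² + (y + 21.035)² = 26.4808193112²
eq3−eq2, eq3−eq1 (x²,y² cancel):
  91.208·x + 46.986·y = -4602.292238
  110.346·x + 0.832·y = -3262.286991
det = 91.208·0.832 − 46.986·110.346 = -5108.832100
x = (-4602.292238·0.832 − 46.986·-3262.286991) / -5108.832100 = -29.253792
y = (91.208·-3262.286991 − -4602.292238·110.346) / -5108.832100 = -41.163590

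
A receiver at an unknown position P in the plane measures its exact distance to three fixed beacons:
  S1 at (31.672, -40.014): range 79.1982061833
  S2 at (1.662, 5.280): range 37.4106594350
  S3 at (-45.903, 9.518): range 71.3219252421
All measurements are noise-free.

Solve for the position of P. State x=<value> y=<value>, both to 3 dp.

eq1: (x − 31.672)² + (y + 40.014)² = 79.1982061833²
eq2: (x − 1.662)² + (y − 5.280)² = 37.4106594350²
eq3: (x + 45.903)² + (y − 9.518)² = 71.3219252421²
eq2−eq3, eq2−eq1 (x²,y² cancel):
  -95.130·x + 8.476·y = -1520.222492
  60.020·x − 90.588·y = -2299.203287
det = -95.130·-90.588 − 8.476·60.020 = 8108.906920
x = (-1520.222492·-90.588 − 8.476·-2299.203287) / 8108.906920 = 19.386332
y = (-95.130·-2299.203287 − -1520.222492·60.020) / 8108.906920 = 38.225493

x=19.386 y=38.225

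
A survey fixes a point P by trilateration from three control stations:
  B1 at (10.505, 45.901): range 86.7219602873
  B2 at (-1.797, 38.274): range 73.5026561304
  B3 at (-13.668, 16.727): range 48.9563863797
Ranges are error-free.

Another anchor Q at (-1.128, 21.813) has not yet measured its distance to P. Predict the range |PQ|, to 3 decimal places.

60.606

eq1: (x − 10.505)² + (y − 45.901)² = 86.7219602873²
eq2: (x + 1.797)² + (y − 38.274)² = 73.5026561304²
eq3: (x + 13.668)² + (y − 16.727)² = 48.9563863797²
eq3−eq1, eq3−eq2 (x²,y² cancel):
  48.346·x + 58.348·y = -3373.320556
  23.742·x + 43.094·y = -2004.391159
det = 48.346·43.094 − 58.348·23.742 = 698.124308
x = (-3373.320556·43.094 − 58.348·-2004.391159) / 698.124308 = -40.705732
y = (48.346·-2004.391159 − -3373.320556·23.742) / 698.124308 = -24.085851
|P − Q| = √((-40.705732 − -1.128)² + (-24.085851 − 21.813)²) = 60.606117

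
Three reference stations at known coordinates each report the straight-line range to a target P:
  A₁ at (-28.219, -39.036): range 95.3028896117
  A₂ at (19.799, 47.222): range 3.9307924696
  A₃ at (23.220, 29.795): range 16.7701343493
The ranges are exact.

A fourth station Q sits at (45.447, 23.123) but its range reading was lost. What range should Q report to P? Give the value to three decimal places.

eq1: (x + 28.219)² + (y + 39.036)² = 95.3028896117²
eq2: (x − 19.799)² + (y − 47.222)² = 3.9307924696²
eq3: (x − 23.220)² + (y − 29.795)² = 16.7701343493²
eq3−eq2, eq3−eq1 (x²,y² cancel):
  -6.842·x + 34.854·y = 1460.793537
  -102.878·x − 137.662·y = -7908.192530
det = -6.842·-137.662 − 34.854·-102.878 = 4527.593216
x = (1460.793537·-137.662 − 34.854·-7908.192530) / 4527.593216 = 16.462694
y = (-6.842·-7908.192530 − 1460.793537·-102.878) / 4527.593216 = 45.143493
|P − Q| = √((16.462694 − 45.447)² + (45.143493 − 23.123)²) = 36.400441

36.400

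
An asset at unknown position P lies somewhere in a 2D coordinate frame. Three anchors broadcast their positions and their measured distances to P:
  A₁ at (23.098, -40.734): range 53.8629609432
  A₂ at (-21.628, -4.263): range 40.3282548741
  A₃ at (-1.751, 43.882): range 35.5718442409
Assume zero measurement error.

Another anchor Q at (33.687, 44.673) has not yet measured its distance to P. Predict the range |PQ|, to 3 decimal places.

37.166

eq1: (x − 23.098)² + (y + 40.734)² = 53.8629609432²
eq2: (x + 21.628)² + (y + 4.263)² = 40.3282548741²
eq3: (x + 1.751)² + (y − 43.882)² = 35.5718442409²
eq1−eq2, eq1−eq3 (x²,y² cancel):
  -89.452·x + 72.942·y = -431.982387
  -49.698·x + 169.232·y = 1371.782024
det = -89.452·169.232 − 72.942·-49.698 = -11513.069348
x = (-431.982387·169.232 − 72.942·1371.782024) / -11513.069348 = 15.040799
y = (-89.452·1371.782024 − -431.982387·-49.698) / -11513.069348 = 12.522925
|P − Q| = √((15.040799 − 33.687)² + (12.522925 − 44.673)²) = 37.165954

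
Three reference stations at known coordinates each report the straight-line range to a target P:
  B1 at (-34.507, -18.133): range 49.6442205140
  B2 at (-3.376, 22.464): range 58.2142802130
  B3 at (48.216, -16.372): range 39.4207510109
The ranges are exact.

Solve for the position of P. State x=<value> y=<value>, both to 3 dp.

eq1: (x + 34.507)² + (y + 18.133)² = 49.6442205140²
eq2: (x + 3.376)² + (y − 22.464)² = 58.2142802130²
eq3: (x − 48.216)² + (y + 16.372)² = 39.4207510109²
eq3−eq2, eq3−eq1 (x²,y² cancel):
  -103.184·x + 77.672·y = -3911.703178
  -165.446·x − 3.522·y = -1983.839322
det = -103.184·-3.522 − 77.672·-165.446 = 13213.935760
x = (-3911.703178·-3.522 − 77.672·-1983.839322) / 13213.935760 = 12.703693
y = (-103.184·-1983.839322 − -3911.703178·-165.446) / 13213.935760 = -33.485494

x=12.704 y=-33.485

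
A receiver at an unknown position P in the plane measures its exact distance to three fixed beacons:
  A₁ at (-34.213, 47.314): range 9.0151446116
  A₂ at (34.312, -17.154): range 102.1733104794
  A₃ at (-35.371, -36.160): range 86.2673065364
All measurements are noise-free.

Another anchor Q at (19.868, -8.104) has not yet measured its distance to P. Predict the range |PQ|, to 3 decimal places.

85.372

eq1: (x + 34.213)² + (y − 47.314)² = 9.0151446116²
eq2: (x − 34.312)² + (y + 17.154)² = 102.1733104794²
eq3: (x + 35.371)² + (y + 36.160)² = 86.2673065364²
eq1−eq3, eq1−eq2 (x²,y² cancel):
  -2.316·x − 166.948·y = -8211.266069
  137.050·x − 128.936·y = -12295.683447
det = -2.316·-128.936 − -166.948·137.050 = 23178.839176
x = (-8211.266069·-128.936 − -166.948·-12295.683447) / 23178.839176 = -42.884458
y = (-2.316·-12295.683447 − -8211.266069·137.050) / 23178.839176 = 49.779491
|P − Q| = √((-42.884458 − 19.868)² + (49.779491 − -8.104)²) = 85.371948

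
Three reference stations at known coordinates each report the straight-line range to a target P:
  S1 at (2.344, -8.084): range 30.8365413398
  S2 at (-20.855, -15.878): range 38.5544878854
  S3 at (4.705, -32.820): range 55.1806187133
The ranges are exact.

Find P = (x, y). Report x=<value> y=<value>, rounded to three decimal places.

x=-8.695 y=20.709

eq1: (x − 2.344)² + (y + 8.084)² = 30.8365413398²
eq2: (x + 20.855)² + (y + 15.878)² = 38.5544878854²
eq3: (x − 4.705)² + (y + 32.820)² = 55.1806187133²
eq2−eq1, eq2−eq3 (x²,y² cancel):
  46.398·x + 15.588·y = -80.640263
  51.120·x − 33.884·y = -1146.204629
det = 46.398·-33.884 − 15.588·51.120 = -2369.008392
x = (-80.640263·-33.884 − 15.588·-1146.204629) / -2369.008392 = -8.695390
y = (46.398·-1146.204629 − -80.640263·51.120) / -2369.008392 = 20.708779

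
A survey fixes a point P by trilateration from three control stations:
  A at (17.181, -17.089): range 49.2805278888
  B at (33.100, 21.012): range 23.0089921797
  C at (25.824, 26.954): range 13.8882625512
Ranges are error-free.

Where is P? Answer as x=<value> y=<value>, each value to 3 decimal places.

x=12.886 y=32.004

eq1: (x − 17.181)² + (y + 17.089)² = 49.2805278888²
eq2: (x − 33.100)² + (y − 21.012)² = 23.0089921797²
eq3: (x − 25.824)² + (y − 26.954)² = 13.8882625512²
eq2−eq3, eq2−eq1 (x²,y² cancel):
  -14.552·x + 11.884·y = 192.812832
  -31.838·x − 76.202·y = -2849.050170
det = -14.552·-76.202 − 11.884·-31.838 = 1487.254296
x = (192.812832·-76.202 − 11.884·-2849.050170) / 1487.254296 = 12.886424
y = (-14.552·-2849.050170 − 192.812832·-31.838) / 1487.254296 = 32.004045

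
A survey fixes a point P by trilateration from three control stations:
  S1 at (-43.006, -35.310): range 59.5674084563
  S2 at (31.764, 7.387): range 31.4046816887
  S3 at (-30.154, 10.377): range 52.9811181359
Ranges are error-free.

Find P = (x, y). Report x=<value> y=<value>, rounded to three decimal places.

eq1: (x + 43.006)² + (y + 35.310)² = 59.5674084563²
eq2: (x − 31.764)² + (y − 7.387)² = 31.4046816887²
eq3: (x + 30.154)² + (y − 10.377)² = 52.9811181359²
eq1−eq2, eq1−eq3 (x²,y² cancel):
  149.540·x + 85.394·y = 529.229447
  25.704·x + 91.374·y = -1338.089020
det = 149.540·91.374 − 85.394·25.704 = 11469.100584
x = (529.229447·91.374 − 85.394·-1338.089020) / 11469.100584 = 14.179193
y = (149.540·-1338.089020 − 529.229447·25.704) / 11469.100584 = -18.632773

x=14.179 y=-18.633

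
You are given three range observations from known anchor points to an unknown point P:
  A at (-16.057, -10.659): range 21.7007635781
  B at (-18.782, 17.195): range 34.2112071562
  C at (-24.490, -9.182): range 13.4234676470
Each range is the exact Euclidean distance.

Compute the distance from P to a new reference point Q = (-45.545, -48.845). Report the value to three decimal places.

eq1: (x + 16.057)² + (y + 10.659)² = 21.7007635781²
eq2: (x + 18.782)² + (y − 17.195)² = 34.2112071562²
eq3: (x + 24.490)² + (y + 9.182)² = 13.4234676470²
eq2−eq1, eq2−eq3 (x²,y² cancel):
  5.450·x − 55.708·y = 422.493536
  -11.416·x − 52.754·y = 1025.854886
det = 5.450·-52.754 − -55.708·-11.416 = -923.471828
x = (422.493536·-52.754 − -55.708·1025.854886) / -923.471828 = -37.748959
y = (5.450·1025.854886 − 422.493536·-11.416) / -923.471828 = -11.277112
|P − Q| = √((-37.748959 − -45.545)² + (-11.277112 − -48.845)²) = 38.368274

38.368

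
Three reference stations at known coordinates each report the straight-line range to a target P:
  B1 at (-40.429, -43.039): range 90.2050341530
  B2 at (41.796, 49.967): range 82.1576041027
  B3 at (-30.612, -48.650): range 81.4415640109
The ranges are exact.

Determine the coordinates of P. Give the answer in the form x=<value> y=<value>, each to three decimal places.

eq1: (x + 40.429)² + (y + 43.039)² = 90.2050341530²
eq2: (x − 41.796)² + (y − 49.967)² = 82.1576041027²
eq3: (x + 30.612)² + (y + 48.650)² = 81.4415640109²
eq2−eq3, eq2−eq1 (x²,y² cancel):
  -144.816·x − 197.234·y = -822.546098
  -164.450·x − 186.012·y = -2143.823418
det = -144.816·-186.012 − -197.234·-164.450 = -5497.617508
x = (-822.546098·-186.012 − -197.234·-2143.823418) / -5497.617508 = 49.081520
y = (-144.816·-2143.823418 − -822.546098·-164.450) / -5497.617508 = -31.866936

x=49.082 y=-31.867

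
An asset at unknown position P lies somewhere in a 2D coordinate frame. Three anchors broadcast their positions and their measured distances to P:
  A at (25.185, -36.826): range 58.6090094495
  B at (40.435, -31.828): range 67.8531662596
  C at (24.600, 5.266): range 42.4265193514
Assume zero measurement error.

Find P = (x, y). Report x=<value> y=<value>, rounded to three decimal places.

eq1: (x − 25.185)² + (y + 36.826)² = 58.6090094495²
eq2: (x − 40.435)² + (y + 31.828)² = 67.8531662596²
eq3: (x − 24.600)² + (y − 5.266)² = 42.4265193514²
eq3−eq1, eq3−eq2 (x²,y² cancel):
  1.170·x − 84.184·y = -277.458699
  31.670·x − 74.188·y = -788.922574
det = 1.170·-74.188 − -84.184·31.670 = 2579.307320
x = (-277.458699·-74.188 − -84.184·-788.922574) / 2579.307320 = -17.768550
y = (1.170·-788.922574 − -277.458699·31.670) / 2579.307320 = 3.048911

x=-17.769 y=3.049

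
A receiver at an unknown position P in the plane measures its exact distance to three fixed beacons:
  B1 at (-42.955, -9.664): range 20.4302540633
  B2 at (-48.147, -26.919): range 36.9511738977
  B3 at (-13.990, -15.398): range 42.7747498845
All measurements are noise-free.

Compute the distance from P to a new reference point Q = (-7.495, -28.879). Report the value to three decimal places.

56.445

eq1: (x + 42.955)² + (y + 9.664)² = 20.4302540633²
eq2: (x + 48.147)² + (y + 26.919)² = 36.9511738977²
eq3: (x + 13.990)² + (y + 15.398)² = 42.7747498845²
eq1−eq2, eq1−eq3 (x²,y² cancel):
  -10.384·x − 34.510·y = 156.247278
  57.930·x − 11.468·y = -2917.990364
det = -10.384·-11.468 − -34.510·57.930 = 2118.248012
x = (156.247278·-11.468 − -34.510·-2917.990364) / 2118.248012 = -48.385123
y = (-10.384·-2917.990364 − 156.247278·57.930) / 2118.248012 = 10.031407
|P − Q| = √((-48.385123 − -7.495)² + (10.031407 − -28.879)²) = 56.444857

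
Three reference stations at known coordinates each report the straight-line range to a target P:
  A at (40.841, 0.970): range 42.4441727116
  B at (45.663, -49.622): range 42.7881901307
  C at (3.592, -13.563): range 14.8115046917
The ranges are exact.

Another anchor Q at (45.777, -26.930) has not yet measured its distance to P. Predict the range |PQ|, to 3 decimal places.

eq1: (x − 40.841)² + (y − 0.970)² = 42.4441727116²
eq2: (x − 45.663)² + (y + 49.622)² = 42.7881901307²
eq3: (x − 3.592)² + (y + 13.563)² = 14.8115046917²
eq3−eq1, eq3−eq2 (x²,y² cancel):
  74.498·x + 29.066·y = -110.056378
  84.142·x − 72.118·y = 2739.146477
det = 74.498·-72.118 − 29.066·84.142 = -7818.318136
x = (-110.056378·-72.118 − 29.066·2739.146477) / -7818.318136 = 9.168082
y = (74.498·2739.146477 − -110.056378·84.142) / -7818.318136 = -27.284807
|P − Q| = √((9.168082 − 45.777)² + (-27.284807 − -26.930)²) = 36.610637

36.611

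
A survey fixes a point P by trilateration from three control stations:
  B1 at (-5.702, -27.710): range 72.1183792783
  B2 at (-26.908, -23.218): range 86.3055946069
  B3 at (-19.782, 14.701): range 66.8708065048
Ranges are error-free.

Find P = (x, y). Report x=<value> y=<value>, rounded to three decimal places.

eq1: (x + 5.702)² + (y + 27.710)² = 72.1183792783²
eq2: (x + 26.908)² + (y + 23.218)² = 86.3055946069²
eq3: (x + 19.782)² + (y − 14.701)² = 66.8708065048²
eq1−eq3, eq1−eq2 (x²,y² cancel):
  -28.160·x + 84.822·y = 536.445888
  -42.412·x + 8.984·y = -1784.835947
det = -28.160·8.984 − 84.822·-42.412 = 3344.481224
x = (536.445888·8.984 − 84.822·-1784.835947) / 3344.481224 = 46.707628
y = (-28.160·-1784.835947 − 536.445888·-42.412) / 3344.481224 = 21.830807

x=46.708 y=21.831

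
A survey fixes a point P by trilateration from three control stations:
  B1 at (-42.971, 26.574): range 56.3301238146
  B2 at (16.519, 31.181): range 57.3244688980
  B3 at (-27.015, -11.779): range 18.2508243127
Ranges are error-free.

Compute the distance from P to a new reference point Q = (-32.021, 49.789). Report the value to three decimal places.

eq1: (x + 42.971)² + (y − 26.574)² = 56.3301238146²
eq2: (x − 16.519)² + (y − 31.181)² = 57.3244688980²
eq3: (x + 27.015)² + (y + 11.779)² = 18.2508243127²
eq1−eq2, eq1−eq3 (x²,y² cancel):
  118.980·x + 9.214·y = -1420.564080
  31.912·x − 76.706·y = 1155.861010
det = 118.980·-76.706 − 9.214·31.912 = -9420.517048
x = (-1420.564080·-76.706 − 9.214·1155.861010) / -9420.517048 = -10.436336
y = (118.980·1155.861010 − -1420.564080·31.912) / -9420.517048 = -19.410546
|P − Q| = √((-10.436336 − -32.021)² + (-19.410546 − 49.789)²) = 72.487757

72.488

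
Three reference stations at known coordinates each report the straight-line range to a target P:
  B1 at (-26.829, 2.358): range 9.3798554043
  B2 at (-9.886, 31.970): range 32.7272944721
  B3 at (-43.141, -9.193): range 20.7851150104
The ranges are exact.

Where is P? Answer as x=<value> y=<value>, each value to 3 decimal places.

eq1: (x + 26.829)² + (y − 2.358)² = 9.3798554043²
eq2: (x + 9.886)² + (y − 31.970)² = 32.7272944721²
eq3: (x + 43.141)² + (y + 9.193)² = 20.7851150104²
eq3−eq2, eq3−eq1 (x²,y² cancel):
  66.510·x + 82.326·y = -1464.898031
  32.624·x + 23.102·y = -876.262406
det = 66.510·23.102 − 82.326·32.624 = -1149.289404
x = (-1464.898031·23.102 − 82.326·-876.262406) / -1149.289404 = -33.322420
y = (66.510·-876.262406 − -1464.898031·32.624) / -1149.289404 = 9.126839

x=-33.322 y=9.127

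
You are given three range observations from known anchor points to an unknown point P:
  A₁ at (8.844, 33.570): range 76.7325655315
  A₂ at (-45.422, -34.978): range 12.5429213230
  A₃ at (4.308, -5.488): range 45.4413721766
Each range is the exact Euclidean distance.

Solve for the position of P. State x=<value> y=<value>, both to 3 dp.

eq1: (x − 8.844)² + (y − 33.570)² = 76.7325655315²
eq2: (x + 45.422)² + (y + 34.978)² = 12.5429213230²
eq3: (x − 4.308)² + (y + 5.488)² = 45.4413721766²
eq2−eq1, eq2−eq3 (x²,y² cancel):
  108.532·x + 137.096·y = -7812.019070
  99.460·x + 58.980·y = -5145.534990
det = 108.532·58.980 − 137.096·99.460 = -7234.350800
x = (-7812.019070·58.980 − 137.096·-5145.534990) / -7234.350800 = -33.821885
y = (108.532·-5145.534990 − -7812.019070·99.460) / -7234.350800 = -30.207025

x=-33.822 y=-30.207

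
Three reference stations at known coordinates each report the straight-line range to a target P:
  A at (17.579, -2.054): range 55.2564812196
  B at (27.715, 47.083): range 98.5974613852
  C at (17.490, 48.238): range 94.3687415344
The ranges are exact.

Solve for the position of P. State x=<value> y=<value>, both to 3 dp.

eq1: (x − 17.579)² + (y + 2.054)² = 55.2564812196²
eq2: (x − 27.715)² + (y − 47.083)² = 98.5974613852²
eq3: (x − 17.490)² + (y − 48.238)² = 94.3687415344²
eq2−eq3, eq2−eq1 (x²,y² cancel):
  -20.450·x + 2.310·y = 463.874643
  -20.272·x − 98.274·y = 3996.490718
det = -20.450·-98.274 − 2.310·-20.272 = 2056.531620
x = (463.874643·-98.274 − 2.310·3996.490718) / 2056.531620 = -26.655904
y = (-20.450·3996.490718 − 463.874643·-20.272) / 2056.531620 = -35.168226

x=-26.656 y=-35.168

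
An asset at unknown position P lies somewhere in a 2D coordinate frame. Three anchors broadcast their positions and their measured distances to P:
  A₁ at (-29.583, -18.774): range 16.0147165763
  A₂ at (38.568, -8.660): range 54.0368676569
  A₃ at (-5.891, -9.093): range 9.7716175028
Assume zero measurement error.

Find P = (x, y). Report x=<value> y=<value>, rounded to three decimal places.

x=-15.403 y=-11.331

eq1: (x + 29.583)² + (y + 18.774)² = 16.0147165763²
eq2: (x − 38.568)² + (y + 8.660)² = 54.0368676569²
eq3: (x + 5.891)² + (y + 9.093)² = 9.7716175028²
eq1−eq2, eq1−eq3 (x²,y² cancel):
  136.302·x + 20.228·y = -2328.642660
  47.384·x + 19.362·y = -949.243797
det = 136.302·19.362 − 20.228·47.384 = 1680.595772
x = (-2328.642660·19.362 − 20.228·-949.243797) / 1680.595772 = -15.402797
y = (136.302·-949.243797 − -2328.642660·47.384) / 1680.595772 = -11.331353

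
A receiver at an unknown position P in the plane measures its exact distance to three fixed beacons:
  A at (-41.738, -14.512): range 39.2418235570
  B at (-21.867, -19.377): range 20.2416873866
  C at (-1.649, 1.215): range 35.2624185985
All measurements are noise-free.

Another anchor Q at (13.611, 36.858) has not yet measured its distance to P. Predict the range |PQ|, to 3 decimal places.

eq1: (x + 41.738)² + (y + 14.512)² = 39.2418235570²
eq2: (x + 21.867)² + (y + 19.377)² = 20.2416873866²
eq3: (x + 1.649)² + (y − 1.215)² = 35.2624185985²
eq2−eq3, eq2−eq1 (x²,y² cancel):
  40.436·x + 41.184·y = -1683.150649
  -39.742·x + 9.730·y = -31.169838
det = 40.436·9.730 − 41.184·-39.742 = 2030.176808
x = (-1683.150649·9.730 − 41.184·-31.169838) / 2030.176808 = -7.434504
y = (40.436·-31.169838 − -1683.150649·-39.742) / 2030.176808 = -33.569567
|P − Q| = √((-7.434504 − 13.611)² + (-33.569567 − 36.858)²) = 73.504799

73.505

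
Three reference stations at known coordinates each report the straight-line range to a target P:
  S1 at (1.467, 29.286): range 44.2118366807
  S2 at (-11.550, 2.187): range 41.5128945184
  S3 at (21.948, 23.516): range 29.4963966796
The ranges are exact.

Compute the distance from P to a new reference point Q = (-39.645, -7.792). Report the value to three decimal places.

69.028

eq1: (x − 1.467)² + (y − 29.286)² = 44.2118366807²
eq2: (x + 11.550)² + (y − 2.187)² = 41.5128945184²
eq3: (x − 21.948)² + (y − 23.516)² = 29.4963966796²
eq2−eq3, eq2−eq1 (x²,y² cancel):
  66.996·x + 42.658·y = 1749.814485
  26.034·x + 54.198·y = 490.270325
det = 66.996·54.198 − 42.658·26.034 = 2520.490836
x = (1749.814485·54.198 − 42.658·490.270325) / 2520.490836 = 29.328610
y = (66.996·490.270325 − 1749.814485·26.034) / 2520.490836 = -5.042081
|P − Q| = √((29.328610 − -39.645)² + (-5.042081 − -7.792)²) = 69.028407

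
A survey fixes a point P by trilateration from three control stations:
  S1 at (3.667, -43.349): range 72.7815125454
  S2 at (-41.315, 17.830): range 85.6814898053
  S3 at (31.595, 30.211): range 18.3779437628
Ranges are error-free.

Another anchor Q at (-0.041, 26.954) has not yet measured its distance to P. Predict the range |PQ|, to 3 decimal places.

45.507

eq1: (x − 3.667)² + (y + 43.349)² = 72.7815125454²
eq2: (x + 41.315)² + (y − 17.830)² = 85.6814898053²
eq3: (x − 31.595)² + (y − 30.211)² = 18.3779437628²
eq2−eq3, eq2−eq1 (x²,y² cancel):
  145.820·x + 24.762·y = 6889.679299
  89.964·x − 122.358·y = 1911.913692
det = 145.820·-122.358 − 24.762·89.964 = -20069.932128
x = (6889.679299·-122.358 − 24.762·1911.913692) / -20069.932128 = 44.362392
y = (145.820·1911.913692 − 6889.679299·89.964) / -20069.932128 = 16.991978
|P − Q| = √((44.362392 − -0.041)² + (16.991978 − 26.954)²) = 45.507176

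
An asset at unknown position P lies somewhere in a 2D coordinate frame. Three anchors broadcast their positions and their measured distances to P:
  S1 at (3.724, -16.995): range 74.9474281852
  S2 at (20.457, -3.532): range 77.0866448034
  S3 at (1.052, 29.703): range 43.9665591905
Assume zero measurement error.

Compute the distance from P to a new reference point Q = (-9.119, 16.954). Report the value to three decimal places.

41.185

eq1: (x − 3.724)² + (y + 16.995)² = 74.9474281852²
eq2: (x − 20.457)² + (y + 3.532)² = 77.0866448034²
eq3: (x − 1.052)² + (y − 29.703)² = 43.9665591905²
eq3−eq1, eq3−eq2 (x²,y² cancel):
  5.344·x − 93.396·y = -4264.735377
  38.810·x − 66.470·y = -4461.703520
det = 5.344·-66.470 − -93.396·38.810 = 3269.483080
x = (-4264.735377·-66.470 − -93.396·-4461.703520) / 3269.483080 = -40.749041
y = (5.344·-4461.703520 − -4264.735377·38.810) / 3269.483080 = 43.331326
|P − Q| = √((-40.749041 − -9.119)² + (43.331326 − 16.954)²) = 41.185226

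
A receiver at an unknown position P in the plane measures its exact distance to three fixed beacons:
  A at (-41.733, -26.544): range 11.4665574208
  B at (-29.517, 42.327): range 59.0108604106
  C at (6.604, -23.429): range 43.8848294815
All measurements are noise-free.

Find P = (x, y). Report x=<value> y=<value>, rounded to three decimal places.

x=-36.689 y=-16.246

eq1: (x + 41.733)² + (y + 26.544)² = 11.4665574208²
eq2: (x + 29.517)² + (y − 42.327)² = 59.0108604106²
eq3: (x − 6.604)² + (y + 23.429)² = 43.8848294815²
eq2−eq3, eq2−eq1 (x²,y² cancel):
  72.242·x − 131.512·y = -513.893973
  -24.432·x − 137.742·y = 3134.198714
det = 72.242·-137.742 − -131.512·-24.432 = -13163.858748
x = (-513.893973·-137.742 − -131.512·3134.198714) / -13163.858748 = -36.689054
y = (72.242·3134.198714 − -513.893973·-24.432) / -13163.858748 = -16.246401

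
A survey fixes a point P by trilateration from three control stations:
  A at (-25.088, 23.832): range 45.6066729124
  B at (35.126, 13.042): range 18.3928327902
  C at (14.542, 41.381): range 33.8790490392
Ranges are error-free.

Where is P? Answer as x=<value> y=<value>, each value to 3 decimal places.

eq1: (x + 25.088)² + (y − 23.832)² = 45.6066729124²
eq2: (x − 35.126)² + (y − 13.042)² = 18.3928327902²
eq3: (x − 14.542)² + (y − 41.381)² = 33.8790490392²
eq2−eq3, eq2−eq1 (x²,y² cancel):
  -41.168·x + 56.678·y = -289.566381
  -120.428·x + 21.580·y = -1948.229988
det = -41.168·21.580 − 56.678·-120.428 = 5937.212744
x = (-289.566381·21.580 − 56.678·-1948.229988) / 5937.212744 = 17.545765
y = (-41.168·-1948.229988 − -289.566381·-120.428) / 5937.212744 = 7.635373

x=17.546 y=7.635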